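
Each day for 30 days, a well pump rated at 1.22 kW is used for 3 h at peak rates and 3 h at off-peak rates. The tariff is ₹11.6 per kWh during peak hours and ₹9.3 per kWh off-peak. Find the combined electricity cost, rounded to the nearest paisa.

₹2294.82

Peak energy = 1.22 kW × 3 h × 30 = 109.8 kWh
Off-peak energy = 1.22 kW × 3 h × 30 = 109.8 kWh
Cost = 109.8 × ₹11.6 + 109.8 × ₹9.3 = ₹1273.68 + ₹1021.14 = ₹2294.82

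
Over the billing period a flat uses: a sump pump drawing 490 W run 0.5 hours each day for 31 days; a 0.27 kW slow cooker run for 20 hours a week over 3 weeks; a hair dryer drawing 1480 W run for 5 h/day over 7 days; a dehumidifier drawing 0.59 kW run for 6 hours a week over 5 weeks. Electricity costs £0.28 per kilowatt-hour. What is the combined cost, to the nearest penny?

£26.12

sump pump: Runtime = 0.5 h/day × 31 days = 15.5 h
sump pump: 0.49 kW × 15.5 h = 7.595 kWh
slow cooker: Runtime = 20 h/week × 3 weeks = 60 h
slow cooker: 0.27 kW × 60 h = 16.2 kWh
hair dryer: Runtime = 5 h/day × 7 days = 35 h
hair dryer: 1.48 kW × 35 h = 51.8 kWh
dehumidifier: Runtime = 6 h/week × 5 weeks = 30 h
dehumidifier: 0.59 kW × 30 h = 17.7 kWh
Total energy = 93.295 kWh
Cost = 93.295 × £0.28 = £26.12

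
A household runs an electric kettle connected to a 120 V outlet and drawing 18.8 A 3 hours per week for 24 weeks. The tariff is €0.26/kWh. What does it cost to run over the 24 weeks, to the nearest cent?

€42.23

Power = 18.8 A × 120 V = 2256 W = 2.256 kW
Runtime = 3 h/week × 24 weeks = 72 h
Energy = 2.256 kW × 72 h = 162.432 kWh
Cost = 162.432 kWh × €0.26/kWh = €42.23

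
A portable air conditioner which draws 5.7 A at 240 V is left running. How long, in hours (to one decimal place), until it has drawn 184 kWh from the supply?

Power = 5.7 A × 240 V = 1368 W = 1.368 kW
Hours = 184 kWh ÷ 1.368 kW = 134.5 h

134.5 h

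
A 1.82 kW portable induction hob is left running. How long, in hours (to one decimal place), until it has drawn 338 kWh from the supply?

185.7 h

Hours = 338 kWh ÷ 1.82 kW = 185.7 h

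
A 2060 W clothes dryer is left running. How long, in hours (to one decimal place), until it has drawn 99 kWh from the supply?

Hours = 99 kWh ÷ 2.06 kW = 48.1 h

48.1 h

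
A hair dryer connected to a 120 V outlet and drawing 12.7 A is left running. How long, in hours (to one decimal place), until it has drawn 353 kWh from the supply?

Power = 12.7 A × 120 V = 1524 W = 1.524 kW
Hours = 353 kWh ÷ 1.524 kW = 231.6 h

231.6 h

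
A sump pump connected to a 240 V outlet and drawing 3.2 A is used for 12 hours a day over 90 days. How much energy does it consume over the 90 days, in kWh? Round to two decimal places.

Power = 3.2 A × 240 V = 768 W = 0.768 kW
Runtime = 12 h/day × 90 days = 1080 h
Energy = 0.768 kW × 1080 h = 829.44 kWh

829.44 kWh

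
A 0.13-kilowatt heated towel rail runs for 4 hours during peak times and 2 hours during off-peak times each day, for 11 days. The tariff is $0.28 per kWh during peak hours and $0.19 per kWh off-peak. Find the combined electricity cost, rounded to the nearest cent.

Peak energy = 0.13 kW × 4 h × 11 = 5.72 kWh
Off-peak energy = 0.13 kW × 2 h × 11 = 2.86 kWh
Cost = 5.72 × $0.28 + 2.86 × $0.19 = $1.6016 + $0.5434 = $2.15

$2.15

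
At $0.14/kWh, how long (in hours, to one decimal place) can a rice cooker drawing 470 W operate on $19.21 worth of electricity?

291.9 h

Energy available = $19.21 ÷ $0.14/kWh = 137.2143 kWh
Hours = 137.2143 kWh ÷ 0.47 kW = 291.9 h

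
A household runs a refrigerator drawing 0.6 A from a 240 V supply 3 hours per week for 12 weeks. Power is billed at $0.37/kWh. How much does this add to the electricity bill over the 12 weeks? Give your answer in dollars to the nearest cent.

Power = 0.6 A × 240 V = 144 W = 0.144 kW
Runtime = 3 h/week × 12 weeks = 36 h
Energy = 0.144 kW × 36 h = 5.184 kWh
Cost = 5.184 kWh × $0.37/kWh = $1.92

$1.92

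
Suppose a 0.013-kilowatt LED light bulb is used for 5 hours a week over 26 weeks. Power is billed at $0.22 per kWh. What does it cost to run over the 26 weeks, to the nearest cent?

Runtime = 5 h/week × 26 weeks = 130 h
Energy = 0.013 kW × 130 h = 1.69 kWh
Cost = 1.69 kWh × $0.22/kWh = $0.37

$0.37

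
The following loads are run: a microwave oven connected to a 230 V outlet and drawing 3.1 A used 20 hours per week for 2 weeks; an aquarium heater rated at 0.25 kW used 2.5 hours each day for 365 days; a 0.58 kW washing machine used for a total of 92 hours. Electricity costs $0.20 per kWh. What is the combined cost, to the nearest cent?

$62.00

microwave oven: Power = 3.1 A × 230 V = 713 W = 0.713 kW
microwave oven: Runtime = 20 h/week × 2 weeks = 40 h
microwave oven: 0.713 kW × 40 h = 28.52 kWh
aquarium heater: Runtime = 2.5 h/day × 365 days = 912.5 h
aquarium heater: 0.25 kW × 912.5 h = 228.125 kWh
washing machine: 0.58 kW × 92 h = 53.36 kWh
Total energy = 310.005 kWh
Cost = 310.005 × $0.20 = $62.00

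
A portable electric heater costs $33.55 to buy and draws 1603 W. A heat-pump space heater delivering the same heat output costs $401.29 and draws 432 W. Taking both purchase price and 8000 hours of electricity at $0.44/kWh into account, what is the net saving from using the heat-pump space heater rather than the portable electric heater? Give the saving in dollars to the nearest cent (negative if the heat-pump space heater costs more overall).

$3754.18

portable electric heater: $33.55 + (1603/1000) kW × 8000 h × $0.44 = $33.55 + $5642.56 = $5676.11
heat-pump space heater: $401.29 + (432/1000) kW × 8000 h × $0.44 = $401.29 + $1520.64 = $1921.93
Saving = $5676.11 − $1921.93 = $3754.18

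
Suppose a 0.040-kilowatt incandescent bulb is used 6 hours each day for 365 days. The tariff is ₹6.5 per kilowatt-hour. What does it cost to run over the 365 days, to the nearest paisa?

₹569.40

Runtime = 6 h/day × 365 days = 2190 h
Energy = 0.04 kW × 2190 h = 87.6 kWh
Cost = 87.6 kWh × ₹6.5/kWh = ₹569.40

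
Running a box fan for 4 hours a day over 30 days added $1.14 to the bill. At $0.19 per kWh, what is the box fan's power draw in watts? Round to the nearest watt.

Energy = $1.14 ÷ $0.19/kWh = 6 kWh
Runtime = 4 h/day × 30 days = 120 h
Power = 6 kWh ÷ 120 h = 0.05 kW = 50 W

50 W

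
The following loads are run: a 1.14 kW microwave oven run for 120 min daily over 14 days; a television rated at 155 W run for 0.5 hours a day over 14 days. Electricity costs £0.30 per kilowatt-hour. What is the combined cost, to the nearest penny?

microwave oven: Runtime = 120 min × 14 = 1680 min = 28 h
microwave oven: 1.14 kW × 28 h = 31.92 kWh
television: Runtime = 0.5 h/day × 14 days = 7 h
television: 0.155 kW × 7 h = 1.085 kWh
Total energy = 33.005 kWh
Cost = 33.005 × £0.30 = £9.90

£9.90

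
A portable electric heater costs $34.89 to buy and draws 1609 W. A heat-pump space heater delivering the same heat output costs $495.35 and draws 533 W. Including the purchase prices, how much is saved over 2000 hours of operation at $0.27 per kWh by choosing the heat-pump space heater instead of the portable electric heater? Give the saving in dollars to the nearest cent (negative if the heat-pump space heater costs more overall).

$120.58

portable electric heater: $34.89 + (1609/1000) kW × 2000 h × $0.27 = $34.89 + $868.86 = $903.75
heat-pump space heater: $495.35 + (533/1000) kW × 2000 h × $0.27 = $495.35 + $287.82 = $783.17
Saving = $903.75 − $783.17 = $120.58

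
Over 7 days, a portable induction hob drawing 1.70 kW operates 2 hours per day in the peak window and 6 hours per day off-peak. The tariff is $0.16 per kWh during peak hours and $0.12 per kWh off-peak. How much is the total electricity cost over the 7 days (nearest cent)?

$12.38

Peak energy = 1.7 kW × 2 h × 7 = 23.8 kWh
Off-peak energy = 1.7 kW × 6 h × 7 = 71.4 kWh
Cost = 23.8 × $0.16 + 71.4 × $0.12 = $3.808 + $8.568 = $12.38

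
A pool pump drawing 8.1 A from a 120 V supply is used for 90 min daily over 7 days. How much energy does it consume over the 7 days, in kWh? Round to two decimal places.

10.21 kWh

Power = 8.1 A × 120 V = 972 W = 0.972 kW
Runtime = 90 min × 7 = 630 min = 10.5 h
Energy = 0.972 kW × 10.5 h = 10.206 kWh ≈ 10.21 kWh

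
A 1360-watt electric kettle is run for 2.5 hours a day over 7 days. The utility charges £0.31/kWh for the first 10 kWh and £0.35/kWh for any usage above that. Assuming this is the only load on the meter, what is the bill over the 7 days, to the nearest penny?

£7.93

Runtime = 2.5 h/day × 7 days = 17.5 h
Energy = 1.36 kW × 17.5 h = 23.8 kWh
Tier 1 (0–10 kWh): 10 × £0.31 = £3.1
Above 10 kWh: 13.8 × £0.35 = £4.83
Bill = £7.93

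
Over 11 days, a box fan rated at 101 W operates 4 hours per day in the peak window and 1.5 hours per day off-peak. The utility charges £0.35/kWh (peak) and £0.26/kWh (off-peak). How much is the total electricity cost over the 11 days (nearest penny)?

£1.99

Peak energy = 0.101 kW × 4 h × 11 = 4.444 kWh
Off-peak energy = 0.101 kW × 1.5 h × 11 = 1.6665 kWh
Cost = 4.444 × £0.35 + 1.6665 × £0.26 = £1.5554 + £0.43329 = £1.99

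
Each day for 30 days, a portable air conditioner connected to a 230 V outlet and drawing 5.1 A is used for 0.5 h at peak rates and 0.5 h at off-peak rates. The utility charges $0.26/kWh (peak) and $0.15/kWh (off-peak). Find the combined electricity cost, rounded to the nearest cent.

Power = 5.1 A × 230 V = 1173 W = 1.173 kW
Peak energy = 1.173 kW × 0.5 h × 30 = 17.595 kWh
Off-peak energy = 1.173 kW × 0.5 h × 30 = 17.595 kWh
Cost = 17.595 × $0.26 + 17.595 × $0.15 = $4.5747 + $2.63925 = $7.21

$7.21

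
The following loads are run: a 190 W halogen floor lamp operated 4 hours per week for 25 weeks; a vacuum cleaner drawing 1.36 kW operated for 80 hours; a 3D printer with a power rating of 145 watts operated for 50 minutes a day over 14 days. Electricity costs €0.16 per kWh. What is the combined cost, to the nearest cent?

€20.72

halogen floor lamp: Runtime = 4 h/week × 25 weeks = 100 h
halogen floor lamp: 0.19 kW × 100 h = 19 kWh
vacuum cleaner: 1.36 kW × 80 h = 108.8 kWh
3D printer: Runtime = 50 min × 14 = 700 min = 11.666666… h
3D printer: 0.145 kW × 11.666666… h = 1.691666… kWh
Total energy = 129.491666… kWh
Cost = 129.491666… × €0.16 = €20.72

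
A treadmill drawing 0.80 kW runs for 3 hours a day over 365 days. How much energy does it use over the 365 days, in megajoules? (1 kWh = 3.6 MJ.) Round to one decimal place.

3153.6 MJ

Runtime = 3 h/day × 365 days = 1095 h
Energy = 0.8 kW × 1095 h = 876 kWh
= 876 × 3.6 MJ = 3153.6 MJ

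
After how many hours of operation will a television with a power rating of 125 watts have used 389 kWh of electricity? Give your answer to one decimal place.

Hours = 389 kWh ÷ 0.125 kW = 3112.0 h

3112.0 h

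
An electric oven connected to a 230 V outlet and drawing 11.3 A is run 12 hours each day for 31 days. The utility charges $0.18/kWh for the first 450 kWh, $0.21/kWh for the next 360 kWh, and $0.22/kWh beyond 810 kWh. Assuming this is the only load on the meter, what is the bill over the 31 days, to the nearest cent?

Power = 11.3 A × 230 V = 2599 W = 2.599 kW
Runtime = 12 h/day × 31 days = 372 h
Energy = 2.599 kW × 372 h = 966.828 kWh
Tier 1 (0–450 kWh): 450 × $0.18 = $81
Tier 2 (450–810 kWh): 360 × $0.21 = $75.6
Above 810 kWh: 156.828 × $0.22 = $34.50216
Bill = $191.10

$191.10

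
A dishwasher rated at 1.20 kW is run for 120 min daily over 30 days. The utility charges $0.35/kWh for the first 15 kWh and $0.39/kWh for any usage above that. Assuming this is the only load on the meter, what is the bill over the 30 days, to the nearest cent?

Runtime = 120 min × 30 = 3600 min = 60 h
Energy = 1.2 kW × 60 h = 72 kWh
Tier 1 (0–15 kWh): 15 × $0.35 = $5.25
Above 15 kWh: 57 × $0.39 = $22.23
Bill = $27.48

$27.48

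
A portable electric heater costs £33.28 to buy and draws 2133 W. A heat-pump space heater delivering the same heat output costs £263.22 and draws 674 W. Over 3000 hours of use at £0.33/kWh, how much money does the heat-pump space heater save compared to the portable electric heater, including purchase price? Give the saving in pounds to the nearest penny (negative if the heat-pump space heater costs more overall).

£1214.47

portable electric heater: £33.28 + (2133/1000) kW × 3000 h × £0.33 = £33.28 + £2111.67 = £2144.95
heat-pump space heater: £263.22 + (674/1000) kW × 3000 h × £0.33 = £263.22 + £667.26 = £930.48
Saving = £2144.95 − £930.48 = £1214.47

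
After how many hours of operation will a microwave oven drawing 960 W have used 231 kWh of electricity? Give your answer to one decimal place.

240.6 h

Hours = 231 kWh ÷ 0.96 kW = 240.6 h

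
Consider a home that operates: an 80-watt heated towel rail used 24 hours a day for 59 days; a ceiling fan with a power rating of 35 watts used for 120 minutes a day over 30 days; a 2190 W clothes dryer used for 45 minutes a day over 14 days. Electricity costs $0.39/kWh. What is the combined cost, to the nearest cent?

$53.97

heated towel rail: Runtime = 24 h × 59 = 1416 h
heated towel rail: 0.08 kW × 1416 h = 113.28 kWh
ceiling fan: Runtime = 120 min × 30 = 3600 min = 60 h
ceiling fan: 0.035 kW × 60 h = 2.1 kWh
clothes dryer: Runtime = 45 min × 14 = 630 min = 10.5 h
clothes dryer: 2.19 kW × 10.5 h = 22.995 kWh
Total energy = 138.375 kWh
Cost = 138.375 × $0.39 = $53.97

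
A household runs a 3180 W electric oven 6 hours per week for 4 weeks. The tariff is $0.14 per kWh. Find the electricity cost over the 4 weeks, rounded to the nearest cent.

Runtime = 6 h/week × 4 weeks = 24 h
Energy = 3.18 kW × 24 h = 76.32 kWh
Cost = 76.32 kWh × $0.14/kWh = $10.68

$10.68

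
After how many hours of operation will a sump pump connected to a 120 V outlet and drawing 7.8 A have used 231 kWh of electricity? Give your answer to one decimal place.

Power = 7.8 A × 120 V = 936 W = 0.936 kW
Hours = 231 kWh ÷ 0.936 kW = 246.8 h

246.8 h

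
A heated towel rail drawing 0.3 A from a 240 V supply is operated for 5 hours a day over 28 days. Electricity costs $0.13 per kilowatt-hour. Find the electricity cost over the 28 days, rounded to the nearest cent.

$1.31

Power = 0.3 A × 240 V = 72 W = 0.072 kW
Runtime = 5 h/day × 28 days = 140 h
Energy = 0.072 kW × 140 h = 10.08 kWh
Cost = 10.08 kWh × $0.13/kWh = $1.31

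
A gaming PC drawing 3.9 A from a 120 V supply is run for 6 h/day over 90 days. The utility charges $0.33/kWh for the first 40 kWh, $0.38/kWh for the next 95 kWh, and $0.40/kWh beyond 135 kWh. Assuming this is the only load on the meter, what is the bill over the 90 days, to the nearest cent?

$96.39

Power = 3.9 A × 120 V = 468 W = 0.468 kW
Runtime = 6 h/day × 90 days = 540 h
Energy = 0.468 kW × 540 h = 252.72 kWh
Tier 1 (0–40 kWh): 40 × $0.33 = $13.2
Tier 2 (40–135 kWh): 95 × $0.38 = $36.1
Above 135 kWh: 117.72 × $0.40 = $47.088
Bill = $96.39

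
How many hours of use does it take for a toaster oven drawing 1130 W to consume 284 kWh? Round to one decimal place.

Hours = 284 kWh ÷ 1.13 kW = 251.3 h

251.3 h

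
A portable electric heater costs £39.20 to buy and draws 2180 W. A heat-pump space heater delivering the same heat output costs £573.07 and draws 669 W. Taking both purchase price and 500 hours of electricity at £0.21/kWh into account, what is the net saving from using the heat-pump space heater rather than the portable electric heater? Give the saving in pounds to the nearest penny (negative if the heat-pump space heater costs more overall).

portable electric heater: £39.20 + (2180/1000) kW × 500 h × £0.21 = £39.20 + £228.9 = £268.1
heat-pump space heater: £573.07 + (669/1000) kW × 500 h × £0.21 = £573.07 + £70.245 = £643.315
Saving = £268.1 − £643.315 = −£375.215 → -£375.22

-£375.22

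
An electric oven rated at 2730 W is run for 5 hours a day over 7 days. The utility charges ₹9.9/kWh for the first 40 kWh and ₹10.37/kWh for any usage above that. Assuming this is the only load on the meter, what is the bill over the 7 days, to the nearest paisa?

Runtime = 5 h/day × 7 days = 35 h
Energy = 2.73 kW × 35 h = 95.55 kWh
Tier 1 (0–40 kWh): 40 × ₹9.9 = ₹396
Above 40 kWh: 55.55 × ₹10.37 = ₹576.0535
Bill = ₹972.05

₹972.05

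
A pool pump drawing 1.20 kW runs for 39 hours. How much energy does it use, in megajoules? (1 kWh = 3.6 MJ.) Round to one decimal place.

168.5 MJ

Energy = 1.2 kW × 39 h = 46.8 kWh
= 46.8 × 3.6 MJ = 168.5 MJ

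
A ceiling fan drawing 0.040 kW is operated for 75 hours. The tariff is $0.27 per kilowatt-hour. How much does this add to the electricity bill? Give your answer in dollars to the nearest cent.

$0.81

Energy = 0.04 kW × 75 h = 3 kWh
Cost = 3 kWh × $0.27/kWh = $0.81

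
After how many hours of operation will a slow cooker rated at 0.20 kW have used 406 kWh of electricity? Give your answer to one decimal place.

2030.0 h

Hours = 406 kWh ÷ 0.2 kW = 2030.0 h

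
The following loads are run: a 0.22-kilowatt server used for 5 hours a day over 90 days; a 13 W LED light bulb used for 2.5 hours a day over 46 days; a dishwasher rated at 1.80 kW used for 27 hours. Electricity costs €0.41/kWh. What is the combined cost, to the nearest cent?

€61.13

server: Runtime = 5 h/day × 90 days = 450 h
server: 0.22 kW × 450 h = 99 kWh
LED light bulb: Runtime = 2.5 h/day × 46 days = 115 h
LED light bulb: 0.013 kW × 115 h = 1.495 kWh
dishwasher: 1.8 kW × 27 h = 48.6 kWh
Total energy = 149.095 kWh
Cost = 149.095 × €0.41 = €61.13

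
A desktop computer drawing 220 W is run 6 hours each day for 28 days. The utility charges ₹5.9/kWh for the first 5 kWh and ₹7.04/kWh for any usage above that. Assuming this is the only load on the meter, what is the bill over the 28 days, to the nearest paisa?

₹254.50

Runtime = 6 h/day × 28 days = 168 h
Energy = 0.22 kW × 168 h = 36.96 kWh
Tier 1 (0–5 kWh): 5 × ₹5.9 = ₹29.5
Above 5 kWh: 31.96 × ₹7.04 = ₹224.9984
Bill = ₹254.50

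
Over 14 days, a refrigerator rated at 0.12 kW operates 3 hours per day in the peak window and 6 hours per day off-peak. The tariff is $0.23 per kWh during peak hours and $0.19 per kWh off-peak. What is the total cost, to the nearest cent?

$3.07

Peak energy = 0.12 kW × 3 h × 14 = 5.04 kWh
Off-peak energy = 0.12 kW × 6 h × 14 = 10.08 kWh
Cost = 5.04 × $0.23 + 10.08 × $0.19 = $1.1592 + $1.9152 = $3.07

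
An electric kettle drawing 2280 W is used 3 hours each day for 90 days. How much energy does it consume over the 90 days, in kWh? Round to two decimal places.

Runtime = 3 h/day × 90 days = 270 h
Energy = 2.28 kW × 270 h = 615.6 kWh

615.60 kWh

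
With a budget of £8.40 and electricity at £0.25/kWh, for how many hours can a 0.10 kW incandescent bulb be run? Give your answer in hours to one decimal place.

Energy available = £8.40 ÷ £0.25/kWh = 33.6 kWh
Hours = 33.6 kWh ÷ 0.1 kW = 336.0 h

336.0 h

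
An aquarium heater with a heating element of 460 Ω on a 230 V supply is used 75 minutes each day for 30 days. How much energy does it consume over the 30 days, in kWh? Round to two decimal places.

4.31 kWh

Power = V²/R = 230²/460 = 115 W = 0.115 kW
Runtime = 75 min × 30 = 2250 min = 37.5 h
Energy = 0.115 kW × 37.5 h = 4.3125 kWh ≈ 4.31 kWh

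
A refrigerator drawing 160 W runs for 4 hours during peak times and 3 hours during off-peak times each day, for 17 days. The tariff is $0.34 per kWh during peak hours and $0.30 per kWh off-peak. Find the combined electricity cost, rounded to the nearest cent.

Peak energy = 0.16 kW × 4 h × 17 = 10.88 kWh
Off-peak energy = 0.16 kW × 3 h × 17 = 8.16 kWh
Cost = 10.88 × $0.34 + 8.16 × $0.30 = $3.6992 + $2.448 = $6.15

$6.15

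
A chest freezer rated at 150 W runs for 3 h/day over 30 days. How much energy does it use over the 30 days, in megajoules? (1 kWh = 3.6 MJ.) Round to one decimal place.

48.6 MJ

Runtime = 3 h/day × 30 days = 90 h
Energy = 0.15 kW × 90 h = 13.5 kWh
= 13.5 × 3.6 MJ = 48.6 MJ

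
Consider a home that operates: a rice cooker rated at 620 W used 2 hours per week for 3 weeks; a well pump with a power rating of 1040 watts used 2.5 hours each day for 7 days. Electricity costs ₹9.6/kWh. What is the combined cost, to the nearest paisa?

₹210.43

rice cooker: Runtime = 2 h/week × 3 weeks = 6 h
rice cooker: 0.62 kW × 6 h = 3.72 kWh
well pump: Runtime = 2.5 h/day × 7 days = 17.5 h
well pump: 1.04 kW × 17.5 h = 18.2 kWh
Total energy = 21.92 kWh
Cost = 21.92 × ₹9.6 = ₹210.43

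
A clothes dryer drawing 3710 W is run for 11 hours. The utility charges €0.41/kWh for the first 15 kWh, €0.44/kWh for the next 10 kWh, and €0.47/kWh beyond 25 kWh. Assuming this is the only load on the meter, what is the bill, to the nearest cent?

€17.98

Energy = 3.71 kW × 11 h = 40.81 kWh
Tier 1 (0–15 kWh): 15 × €0.41 = €6.15
Tier 2 (15–25 kWh): 10 × €0.44 = €4.4
Above 25 kWh: 15.81 × €0.47 = €7.4307
Bill = €17.98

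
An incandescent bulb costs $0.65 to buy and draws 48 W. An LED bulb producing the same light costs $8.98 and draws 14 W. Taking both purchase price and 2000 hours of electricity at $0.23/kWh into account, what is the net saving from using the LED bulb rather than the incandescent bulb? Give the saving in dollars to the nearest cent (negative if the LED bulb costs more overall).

incandescent bulb: $0.65 + (48/1000) kW × 2000 h × $0.23 = $0.65 + $22.08 = $22.73
LED bulb: $8.98 + (14/1000) kW × 2000 h × $0.23 = $8.98 + $6.44 = $15.42
Saving = $22.73 − $15.42 = $7.31

$7.31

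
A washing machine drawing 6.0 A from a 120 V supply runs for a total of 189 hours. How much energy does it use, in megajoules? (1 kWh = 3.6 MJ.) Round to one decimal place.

489.9 MJ

Power = 6.0 A × 120 V = 720 W = 0.72 kW
Energy = 0.72 kW × 189 h = 136.08 kWh
= 136.08 × 3.6 MJ = 489.9 MJ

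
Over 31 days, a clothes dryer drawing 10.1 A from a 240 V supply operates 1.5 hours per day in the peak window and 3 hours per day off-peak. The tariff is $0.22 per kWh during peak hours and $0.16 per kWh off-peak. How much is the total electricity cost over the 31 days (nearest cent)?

Power = 10.1 A × 240 V = 2424 W = 2.424 kW
Peak energy = 2.424 kW × 1.5 h × 31 = 112.716 kWh
Off-peak energy = 2.424 kW × 3 h × 31 = 225.432 kWh
Cost = 112.716 × $0.22 + 225.432 × $0.16 = $24.79752 + $36.06912 = $60.87

$60.87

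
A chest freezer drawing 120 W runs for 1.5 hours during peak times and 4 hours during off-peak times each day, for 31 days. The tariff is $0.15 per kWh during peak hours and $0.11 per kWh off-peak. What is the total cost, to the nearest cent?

Peak energy = 0.12 kW × 1.5 h × 31 = 5.58 kWh
Off-peak energy = 0.12 kW × 4 h × 31 = 14.88 kWh
Cost = 5.58 × $0.15 + 14.88 × $0.11 = $0.837 + $1.6368 = $2.47

$2.47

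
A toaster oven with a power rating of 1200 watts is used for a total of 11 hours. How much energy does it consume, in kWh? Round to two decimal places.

13.20 kWh

Energy = 1.2 kW × 11 h = 13.2 kWh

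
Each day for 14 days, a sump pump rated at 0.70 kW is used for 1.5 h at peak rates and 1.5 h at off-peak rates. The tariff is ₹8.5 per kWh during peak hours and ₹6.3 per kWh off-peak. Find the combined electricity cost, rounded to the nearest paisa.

Peak energy = 0.7 kW × 1.5 h × 14 = 14.7 kWh
Off-peak energy = 0.7 kW × 1.5 h × 14 = 14.7 kWh
Cost = 14.7 × ₹8.5 + 14.7 × ₹6.3 = ₹124.95 + ₹92.61 = ₹217.56

₹217.56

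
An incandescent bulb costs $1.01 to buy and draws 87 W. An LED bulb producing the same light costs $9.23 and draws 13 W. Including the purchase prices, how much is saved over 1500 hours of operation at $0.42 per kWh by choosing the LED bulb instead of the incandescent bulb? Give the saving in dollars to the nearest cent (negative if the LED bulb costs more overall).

$38.40

incandescent bulb: $1.01 + (87/1000) kW × 1500 h × $0.42 = $1.01 + $54.81 = $55.82
LED bulb: $9.23 + (13/1000) kW × 1500 h × $0.42 = $9.23 + $8.19 = $17.42
Saving = $55.82 − $17.42 = $38.4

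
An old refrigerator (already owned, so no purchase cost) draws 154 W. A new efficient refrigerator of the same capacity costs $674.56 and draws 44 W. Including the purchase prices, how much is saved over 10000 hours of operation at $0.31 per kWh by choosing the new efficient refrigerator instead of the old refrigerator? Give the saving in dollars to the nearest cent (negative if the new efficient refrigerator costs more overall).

old refrigerator: $0.00 + (154/1000) kW × 10000 h × $0.31 = $0.00 + $477.4 = $477.4
new efficient refrigerator: $674.56 + (44/1000) kW × 10000 h × $0.31 = $674.56 + $136.4 = $810.96
Saving = $477.4 − $810.96 = −$333.56

-$333.56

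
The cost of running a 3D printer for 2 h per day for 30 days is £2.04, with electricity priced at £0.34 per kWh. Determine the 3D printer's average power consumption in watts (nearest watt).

100 W

Energy = £2.04 ÷ £0.34/kWh = 6 kWh
Runtime = 2 h/day × 30 days = 60 h
Power = 6 kWh ÷ 60 h = 0.1 kW = 100 W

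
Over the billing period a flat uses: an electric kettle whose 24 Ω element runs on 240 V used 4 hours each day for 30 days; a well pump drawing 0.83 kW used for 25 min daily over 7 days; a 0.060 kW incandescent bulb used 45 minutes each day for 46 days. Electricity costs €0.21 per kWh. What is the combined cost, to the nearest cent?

€61.42

electric kettle: Power = V²/R = 240²/24 = 2400 W = 2.4 kW
electric kettle: Runtime = 4 h/day × 30 days = 120 h
electric kettle: 2.4 kW × 120 h = 288 kWh
well pump: Runtime = 25 min × 7 = 175 min = 2.916666… h
well pump: 0.83 kW × 2.916666… h = 2.420833… kWh
incandescent bulb: Runtime = 45 min × 46 = 2070 min = 34.5 h
incandescent bulb: 0.06 kW × 34.5 h = 2.07 kWh
Total energy = 292.490833… kWh
Cost = 292.490833… × €0.21 = €61.42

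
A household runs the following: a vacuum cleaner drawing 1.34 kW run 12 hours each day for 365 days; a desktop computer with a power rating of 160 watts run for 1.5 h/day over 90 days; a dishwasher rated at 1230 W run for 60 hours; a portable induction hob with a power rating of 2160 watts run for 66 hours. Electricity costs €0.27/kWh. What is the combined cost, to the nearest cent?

vacuum cleaner: Runtime = 12 h/day × 365 days = 4380 h
vacuum cleaner: 1.34 kW × 4380 h = 5869.2 kWh
desktop computer: Runtime = 1.5 h/day × 90 days = 135 h
desktop computer: 0.16 kW × 135 h = 21.6 kWh
dishwasher: 1.23 kW × 60 h = 73.8 kWh
portable induction hob: 2.16 kW × 66 h = 142.56 kWh
Total energy = 6107.16 kWh
Cost = 6107.16 × €0.27 = €1648.93

€1648.93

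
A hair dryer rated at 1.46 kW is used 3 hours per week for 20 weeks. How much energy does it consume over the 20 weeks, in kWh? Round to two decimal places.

Runtime = 3 h/week × 20 weeks = 60 h
Energy = 1.46 kW × 60 h = 87.6 kWh

87.60 kWh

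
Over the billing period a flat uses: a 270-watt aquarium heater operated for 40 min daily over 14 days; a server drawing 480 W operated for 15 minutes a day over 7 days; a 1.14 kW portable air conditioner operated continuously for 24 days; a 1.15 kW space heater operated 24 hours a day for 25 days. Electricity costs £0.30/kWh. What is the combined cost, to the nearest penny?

aquarium heater: Runtime = 40 min × 14 = 560 min = 9.333333… h
aquarium heater: 0.27 kW × 9.333333… h = 2.52 kWh
server: Runtime = 15 min × 7 = 105 min = 1.75 h
server: 0.48 kW × 1.75 h = 0.84 kWh
portable air conditioner: Runtime = 24 h × 24 = 576 h
portable air conditioner: 1.14 kW × 576 h = 656.64 kWh
space heater: Runtime = 24 h × 25 = 600 h
space heater: 1.15 kW × 600 h = 690 kWh
Total energy = 1350 kWh
Cost = 1350 × £0.30 = £405.00

£405.00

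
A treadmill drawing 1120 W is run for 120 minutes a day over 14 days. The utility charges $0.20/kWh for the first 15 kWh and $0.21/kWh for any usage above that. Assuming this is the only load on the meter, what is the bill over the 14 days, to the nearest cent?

Runtime = 120 min × 14 = 1680 min = 28 h
Energy = 1.12 kW × 28 h = 31.36 kWh
Tier 1 (0–15 kWh): 15 × $0.20 = $3
Above 15 kWh: 16.36 × $0.21 = $3.4356
Bill = $6.44

$6.44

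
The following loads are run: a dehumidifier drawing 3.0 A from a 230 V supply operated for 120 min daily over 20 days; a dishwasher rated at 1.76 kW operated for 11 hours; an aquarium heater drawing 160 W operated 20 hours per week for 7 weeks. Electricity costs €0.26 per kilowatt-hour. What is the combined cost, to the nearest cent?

€18.03

dehumidifier: Power = 3.0 A × 230 V = 690 W = 0.69 kW
dehumidifier: Runtime = 120 min × 20 = 2400 min = 40 h
dehumidifier: 0.69 kW × 40 h = 27.6 kWh
dishwasher: 1.76 kW × 11 h = 19.36 kWh
aquarium heater: Runtime = 20 h/week × 7 weeks = 140 h
aquarium heater: 0.16 kW × 140 h = 22.4 kWh
Total energy = 69.36 kWh
Cost = 69.36 × €0.26 = €18.03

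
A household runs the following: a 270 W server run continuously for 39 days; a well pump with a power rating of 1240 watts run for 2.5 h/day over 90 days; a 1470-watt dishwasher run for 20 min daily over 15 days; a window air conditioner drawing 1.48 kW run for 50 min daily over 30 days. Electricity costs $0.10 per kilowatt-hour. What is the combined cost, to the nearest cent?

$57.61

server: Runtime = 24 h × 39 = 936 h
server: 0.27 kW × 936 h = 252.72 kWh
well pump: Runtime = 2.5 h/day × 90 days = 225 h
well pump: 1.24 kW × 225 h = 279 kWh
dishwasher: Runtime = 20 min × 15 = 300 min = 5 h
dishwasher: 1.47 kW × 5 h = 7.35 kWh
window air conditioner: Runtime = 50 min × 30 = 1500 min = 25 h
window air conditioner: 1.48 kW × 25 h = 37 kWh
Total energy = 576.07 kWh
Cost = 576.07 × $0.10 = $57.61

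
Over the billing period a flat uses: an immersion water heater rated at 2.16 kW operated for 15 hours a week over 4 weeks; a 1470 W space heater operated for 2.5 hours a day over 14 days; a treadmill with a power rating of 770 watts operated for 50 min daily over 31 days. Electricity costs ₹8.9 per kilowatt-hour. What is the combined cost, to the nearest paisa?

₹1788.38

immersion water heater: Runtime = 15 h/week × 4 weeks = 60 h
immersion water heater: 2.16 kW × 60 h = 129.6 kWh
space heater: Runtime = 2.5 h/day × 14 days = 35 h
space heater: 1.47 kW × 35 h = 51.45 kWh
treadmill: Runtime = 50 min × 31 = 1550 min = 25.833333… h
treadmill: 0.77 kW × 25.833333… h = 19.891666… kWh
Total energy = 200.941666… kWh
Cost = 200.941666… × ₹8.9 = ₹1788.38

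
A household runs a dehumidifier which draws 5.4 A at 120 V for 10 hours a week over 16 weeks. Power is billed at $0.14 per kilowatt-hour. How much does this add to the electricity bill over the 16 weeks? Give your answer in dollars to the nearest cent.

$14.52

Power = 5.4 A × 120 V = 648 W = 0.648 kW
Runtime = 10 h/week × 16 weeks = 160 h
Energy = 0.648 kW × 160 h = 103.68 kWh
Cost = 103.68 kWh × $0.14/kWh = $14.52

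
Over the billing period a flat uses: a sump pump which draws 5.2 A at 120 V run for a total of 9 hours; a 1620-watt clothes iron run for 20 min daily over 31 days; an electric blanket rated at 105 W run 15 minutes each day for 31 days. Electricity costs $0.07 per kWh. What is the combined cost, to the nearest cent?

$1.62

sump pump: Power = 5.2 A × 120 V = 624 W = 0.624 kW
sump pump: 0.624 kW × 9 h = 5.616 kWh
clothes iron: Runtime = 20 min × 31 = 620 min = 10.333333… h
clothes iron: 1.62 kW × 10.333333… h = 16.74 kWh
electric blanket: Runtime = 15 min × 31 = 465 min = 7.75 h
electric blanket: 0.105 kW × 7.75 h = 0.81375 kWh
Total energy = 23.16975 kWh
Cost = 23.16975 × $0.07 = $1.62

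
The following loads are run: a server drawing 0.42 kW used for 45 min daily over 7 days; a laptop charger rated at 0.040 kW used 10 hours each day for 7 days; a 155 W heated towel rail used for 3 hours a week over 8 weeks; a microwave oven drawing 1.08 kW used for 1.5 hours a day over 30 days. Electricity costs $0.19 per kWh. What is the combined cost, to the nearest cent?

server: Runtime = 45 min × 7 = 315 min = 5.25 h
server: 0.42 kW × 5.25 h = 2.205 kWh
laptop charger: Runtime = 10 h/day × 7 days = 70 h
laptop charger: 0.04 kW × 70 h = 2.8 kWh
heated towel rail: Runtime = 3 h/week × 8 weeks = 24 h
heated towel rail: 0.155 kW × 24 h = 3.72 kWh
microwave oven: Runtime = 1.5 h/day × 30 days = 45 h
microwave oven: 1.08 kW × 45 h = 48.6 kWh
Total energy = 57.325 kWh
Cost = 57.325 × $0.19 = $10.89

$10.89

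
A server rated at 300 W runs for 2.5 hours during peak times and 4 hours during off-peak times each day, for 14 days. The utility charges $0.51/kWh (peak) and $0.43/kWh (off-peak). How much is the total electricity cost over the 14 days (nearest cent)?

Peak energy = 0.3 kW × 2.5 h × 14 = 10.5 kWh
Off-peak energy = 0.3 kW × 4 h × 14 = 16.8 kWh
Cost = 10.5 × $0.51 + 16.8 × $0.43 = $5.355 + $7.224 = $12.58

$12.58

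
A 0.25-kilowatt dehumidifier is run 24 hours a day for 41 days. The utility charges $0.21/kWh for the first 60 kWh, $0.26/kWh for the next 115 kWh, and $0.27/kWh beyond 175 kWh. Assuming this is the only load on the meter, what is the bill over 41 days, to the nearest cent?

$61.67

Runtime = 24 h × 41 = 984 h
Energy = 0.25 kW × 984 h = 246 kWh
Tier 1 (0–60 kWh): 60 × $0.21 = $12.6
Tier 2 (60–175 kWh): 115 × $0.26 = $29.9
Above 175 kWh: 71 × $0.27 = $19.17
Bill = $61.67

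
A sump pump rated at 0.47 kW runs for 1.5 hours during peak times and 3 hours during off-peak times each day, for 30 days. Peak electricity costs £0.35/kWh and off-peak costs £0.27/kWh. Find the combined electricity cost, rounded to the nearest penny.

Peak energy = 0.47 kW × 1.5 h × 30 = 21.15 kWh
Off-peak energy = 0.47 kW × 3 h × 30 = 42.3 kWh
Cost = 21.15 × £0.35 + 42.3 × £0.27 = £7.4025 + £11.421 = £18.82

£18.82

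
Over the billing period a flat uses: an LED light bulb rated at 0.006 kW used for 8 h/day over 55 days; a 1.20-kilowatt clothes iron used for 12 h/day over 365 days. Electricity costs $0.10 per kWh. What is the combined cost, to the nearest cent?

$525.86

LED light bulb: Runtime = 8 h/day × 55 days = 440 h
LED light bulb: 0.006 kW × 440 h = 2.64 kWh
clothes iron: Runtime = 12 h/day × 365 days = 4380 h
clothes iron: 1.2 kW × 4380 h = 5256 kWh
Total energy = 5258.64 kWh
Cost = 5258.64 × $0.10 = $525.86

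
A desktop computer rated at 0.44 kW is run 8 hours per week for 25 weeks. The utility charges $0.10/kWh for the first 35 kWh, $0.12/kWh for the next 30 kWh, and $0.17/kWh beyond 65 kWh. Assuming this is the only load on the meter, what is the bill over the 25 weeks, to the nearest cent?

Runtime = 8 h/week × 25 weeks = 200 h
Energy = 0.44 kW × 200 h = 88 kWh
Tier 1 (0–35 kWh): 35 × $0.10 = $3.5
Tier 2 (35–65 kWh): 30 × $0.12 = $3.6
Above 65 kWh: 23 × $0.17 = $3.91
Bill = $11.01

$11.01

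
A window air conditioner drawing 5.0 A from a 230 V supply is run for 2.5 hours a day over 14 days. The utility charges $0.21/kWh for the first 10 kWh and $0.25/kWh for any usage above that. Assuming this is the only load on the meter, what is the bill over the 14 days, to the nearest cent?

Power = 5.0 A × 230 V = 1150 W = 1.15 kW
Runtime = 2.5 h/day × 14 days = 35 h
Energy = 1.15 kW × 35 h = 40.25 kWh
Tier 1 (0–10 kWh): 10 × $0.21 = $2.1
Above 10 kWh: 30.25 × $0.25 = $7.5625
Bill = $9.66

$9.66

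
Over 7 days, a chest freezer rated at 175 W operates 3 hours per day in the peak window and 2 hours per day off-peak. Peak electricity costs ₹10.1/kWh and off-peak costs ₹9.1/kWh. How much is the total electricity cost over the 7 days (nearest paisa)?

₹59.41

Peak energy = 0.175 kW × 3 h × 7 = 3.675 kWh
Off-peak energy = 0.175 kW × 2 h × 7 = 2.45 kWh
Cost = 3.675 × ₹10.1 + 2.45 × ₹9.1 = ₹37.1175 + ₹22.295 = ₹59.41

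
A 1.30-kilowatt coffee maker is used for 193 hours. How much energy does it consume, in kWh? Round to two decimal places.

250.90 kWh

Energy = 1.3 kW × 193 h = 250.9 kWh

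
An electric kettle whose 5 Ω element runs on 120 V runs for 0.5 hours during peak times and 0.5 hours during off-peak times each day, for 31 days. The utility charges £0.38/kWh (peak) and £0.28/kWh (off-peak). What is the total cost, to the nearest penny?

Power = V²/R = 120²/5 = 2880 W = 2.88 kW
Peak energy = 2.88 kW × 0.5 h × 31 = 44.64 kWh
Off-peak energy = 2.88 kW × 0.5 h × 31 = 44.64 kWh
Cost = 44.64 × £0.38 + 44.64 × £0.28 = £16.9632 + £12.4992 = £29.46

£29.46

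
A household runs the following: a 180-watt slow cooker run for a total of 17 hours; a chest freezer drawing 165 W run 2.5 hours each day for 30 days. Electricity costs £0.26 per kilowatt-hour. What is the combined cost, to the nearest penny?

£4.01

slow cooker: 0.18 kW × 17 h = 3.06 kWh
chest freezer: Runtime = 2.5 h/day × 30 days = 75 h
chest freezer: 0.165 kW × 75 h = 12.375 kWh
Total energy = 15.435 kWh
Cost = 15.435 × £0.26 = £4.01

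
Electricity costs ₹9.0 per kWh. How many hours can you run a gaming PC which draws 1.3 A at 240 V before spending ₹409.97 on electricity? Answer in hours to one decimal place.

146.0 h

Power = 1.3 A × 240 V = 312 W = 0.312 kW
Energy available = ₹409.97 ÷ ₹9.0/kWh = 45.5522 kWh
Hours = 45.5522 kWh ÷ 0.312 kW = 146.0 h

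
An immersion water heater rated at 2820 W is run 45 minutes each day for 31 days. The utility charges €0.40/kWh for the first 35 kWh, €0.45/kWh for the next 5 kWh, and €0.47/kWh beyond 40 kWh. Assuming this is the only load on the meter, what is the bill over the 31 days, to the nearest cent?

Runtime = 45 min × 31 = 1395 min = 23.25 h
Energy = 2.82 kW × 23.25 h = 65.565 kWh
Tier 1 (0–35 kWh): 35 × €0.40 = €14
Tier 2 (35–40 kWh): 5 × €0.45 = €2.25
Above 40 kWh: 25.565 × €0.47 = €12.01555
Bill = €28.27

€28.27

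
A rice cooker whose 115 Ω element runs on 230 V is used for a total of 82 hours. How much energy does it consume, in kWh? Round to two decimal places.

37.72 kWh

Power = V²/R = 230²/115 = 460 W = 0.46 kW
Energy = 0.46 kW × 82 h = 37.72 kWh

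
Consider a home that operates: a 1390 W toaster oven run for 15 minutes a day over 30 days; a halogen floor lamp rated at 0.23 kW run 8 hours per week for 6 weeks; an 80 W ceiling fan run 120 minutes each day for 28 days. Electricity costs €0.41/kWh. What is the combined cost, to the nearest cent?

€10.64

toaster oven: Runtime = 15 min × 30 = 450 min = 7.5 h
toaster oven: 1.39 kW × 7.5 h = 10.425 kWh
halogen floor lamp: Runtime = 8 h/week × 6 weeks = 48 h
halogen floor lamp: 0.23 kW × 48 h = 11.04 kWh
ceiling fan: Runtime = 120 min × 28 = 3360 min = 56 h
ceiling fan: 0.08 kW × 56 h = 4.48 kWh
Total energy = 25.945 kWh
Cost = 25.945 × €0.41 = €10.64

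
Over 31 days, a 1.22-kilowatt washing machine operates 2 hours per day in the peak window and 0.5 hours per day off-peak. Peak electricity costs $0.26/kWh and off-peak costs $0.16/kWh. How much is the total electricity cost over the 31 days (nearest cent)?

$22.69

Peak energy = 1.22 kW × 2 h × 31 = 75.64 kWh
Off-peak energy = 1.22 kW × 0.5 h × 31 = 18.91 kWh
Cost = 75.64 × $0.26 + 18.91 × $0.16 = $19.6664 + $3.0256 = $22.69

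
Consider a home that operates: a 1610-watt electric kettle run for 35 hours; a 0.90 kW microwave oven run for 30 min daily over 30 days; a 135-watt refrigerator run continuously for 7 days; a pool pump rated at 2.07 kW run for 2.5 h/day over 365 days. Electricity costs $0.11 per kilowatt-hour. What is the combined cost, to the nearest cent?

$217.95

electric kettle: 1.61 kW × 35 h = 56.35 kWh
microwave oven: Runtime = 30 min × 30 = 900 min = 15 h
microwave oven: 0.9 kW × 15 h = 13.5 kWh
refrigerator: Runtime = 24 h × 7 = 168 h
refrigerator: 0.135 kW × 168 h = 22.68 kWh
pool pump: Runtime = 2.5 h/day × 365 days = 912.5 h
pool pump: 2.07 kW × 912.5 h = 1888.875 kWh
Total energy = 1981.405 kWh
Cost = 1981.405 × $0.11 = $217.95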